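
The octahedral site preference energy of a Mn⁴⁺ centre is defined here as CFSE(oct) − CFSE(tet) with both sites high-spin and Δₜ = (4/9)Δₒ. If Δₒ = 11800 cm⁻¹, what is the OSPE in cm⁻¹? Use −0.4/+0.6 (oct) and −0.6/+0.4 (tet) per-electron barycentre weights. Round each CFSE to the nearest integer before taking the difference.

-9964

Group 7 minus oxidation state +4 gives a d³ configuration for Mn⁴⁺.
Octahedral high-spin t2g^3 e_g^0: CFSE = -1.2 × 11800 = -14160 cm⁻¹.
In a tetrahedral site the filling is e^2 t2^1: CFSE(tet) = -0.8Δₜ = -0.8 × (4/9)(11800) = -4196 cm⁻¹.
Subtracting, OSPE = -14160 − (-4196) = -9964 cm⁻¹.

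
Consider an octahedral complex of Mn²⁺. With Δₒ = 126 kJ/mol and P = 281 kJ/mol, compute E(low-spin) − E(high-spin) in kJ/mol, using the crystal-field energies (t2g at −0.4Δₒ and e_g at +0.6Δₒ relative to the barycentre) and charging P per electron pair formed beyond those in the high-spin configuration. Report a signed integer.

Mn sits in group 7; removing 2 electrons leaves Mn²⁺ with 7 − 2 = 5 d electrons.
High-spin d⁵ fills as t2g^3 e_g^2 with CFSE 3(−0.4) + 2(+0.6) = 0.0Δₒ = 0 kJ/mol.
Low-spin t2g^5 e_g^0 gives -2.0Δₒ = -252 kJ/mol, but forming 2 extra pairs costs 2P = 562 kJ/mol, so E(LS) = -252 + 562 = 310 kJ/mol.
E(LS) − E(HS) = 310 − (0) = 310 kJ/mol.

310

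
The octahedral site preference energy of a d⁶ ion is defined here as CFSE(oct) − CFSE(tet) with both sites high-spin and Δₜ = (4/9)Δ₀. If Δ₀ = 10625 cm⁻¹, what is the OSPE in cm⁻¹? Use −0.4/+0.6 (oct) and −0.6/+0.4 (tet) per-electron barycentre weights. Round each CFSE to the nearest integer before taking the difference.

-1417

In an octahedral site d⁶ (HS) is t₂g⁴ eg², giving CFSE(oct) = -0.4Δ₀ = -4250 cm⁻¹.
In a tetrahedral site the filling is e³ t₂³: CFSE(tet) = -0.6Δₜ = -0.6 × (4/9)(10625) = -2833 cm⁻¹.
OSPE = -4250 − (-2833) = -1417 cm⁻¹.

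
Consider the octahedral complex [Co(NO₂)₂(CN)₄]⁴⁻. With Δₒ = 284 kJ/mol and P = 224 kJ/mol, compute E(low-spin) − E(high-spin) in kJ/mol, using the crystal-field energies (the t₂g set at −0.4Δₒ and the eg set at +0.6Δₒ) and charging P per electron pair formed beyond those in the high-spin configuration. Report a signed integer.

Ligand charges: 2×(-1) from NO₂⁻ and 4×(-1) from CN⁻ sum to -6; with overall charge -4, Co is +2.
Co is in group 9, so Co²⁺ is d⁷ (9 − 2 = 7).
High-spin: t₂g⁵ eg², CFSE = -0.8Δₒ = -227 kJ/mol.
For low-spin the configuration is t₂g⁶ eg¹: orbital energy -1.8 × 284 = -511 kJ/mol, and 1 additional pair relative to high-spin adds 224 kJ/mol, giving -287 kJ/mol.
E(LS) − E(HS) = -287 − (-227) = -60 kJ/mol.

-60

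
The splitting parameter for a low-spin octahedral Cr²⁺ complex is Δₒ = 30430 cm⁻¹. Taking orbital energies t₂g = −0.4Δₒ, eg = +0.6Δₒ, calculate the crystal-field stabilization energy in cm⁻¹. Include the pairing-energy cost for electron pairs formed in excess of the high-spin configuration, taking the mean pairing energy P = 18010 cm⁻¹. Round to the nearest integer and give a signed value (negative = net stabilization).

-30678

Cr sits in group 6; removing 2 electrons leaves Cr²⁺ with 6 − 2 = 4 d electrons.
Configuration: t₂g⁴ eg⁰.
The orbital stabilization is -1.6Δₒ = -1.6 × 30430 = -48688 cm⁻¹.
Relative to high-spin t₂g³ eg¹ (0 paired), the low-spin configuration has 1 additional pair, contributing +1 × 18010 = +18010 cm⁻¹.
Combining: -48688 + 18010 = -30678 cm⁻¹.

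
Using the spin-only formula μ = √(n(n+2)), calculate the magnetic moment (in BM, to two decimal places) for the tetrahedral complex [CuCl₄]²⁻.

1.73 BM

Each Cl⁻ contributes -1; 4 × (-1) = -4. With overall charge -2, Cu is in the +2 oxidation state.
Cu²⁺: group 11, so d-count = 11 − 2 = 9.
Tetrahedral fields are weak (Δₜ ≈ 4/9 Δₒ), so electrons fill high-spin.
Configuration: e⁴ t₂⁵ → 1 unpaired electron.
μ(spin-only) = √[1(1+2)] = √3 ≈ 1.73 BM.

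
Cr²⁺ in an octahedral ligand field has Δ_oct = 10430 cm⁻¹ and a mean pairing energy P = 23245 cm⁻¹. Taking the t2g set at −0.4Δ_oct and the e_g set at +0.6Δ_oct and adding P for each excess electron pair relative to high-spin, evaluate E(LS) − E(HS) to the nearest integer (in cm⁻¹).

Cr²⁺: group 6, so d-count = 6 − 2 = 4.
High-spin: t2g^3 e_g^1, CFSE = -0.6Δ_oct = -6258 cm⁻¹.
For low-spin the configuration is t2g^4 e_g^0: orbital energy -1.6 × 10430 = -16688 cm⁻¹, and 1 additional pair relative to high-spin adds 23245 cm⁻¹, giving 6557 cm⁻¹.
Thus E(LS) − E(HS) = 12815 cm⁻¹.

12815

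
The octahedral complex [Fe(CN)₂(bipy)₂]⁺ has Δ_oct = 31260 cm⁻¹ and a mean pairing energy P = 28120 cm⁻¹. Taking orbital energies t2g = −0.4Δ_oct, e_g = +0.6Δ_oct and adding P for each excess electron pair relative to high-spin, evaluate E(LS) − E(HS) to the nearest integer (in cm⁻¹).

-6280

Ligand charges: 2×(-1) from CN⁻ and 2×(+0) from bipy sum to -2; with overall charge +1, Fe is +3.
Fe sits in group 8; removing 3 electrons leaves Fe³⁺ with 8 − 3 = 5 d electrons.
High-spin: t2g^3 e_g^2, CFSE = 0.0Δ_oct = 0 cm⁻¹.
For low-spin the configuration is t2g^5 e_g^0: orbital energy -2.0 × 31260 = -62520 cm⁻¹, and 2 additional pairs relative to high-spin add 56240 cm⁻¹, giving -6280 cm⁻¹.
Thus E(LS) − E(HS) = -6280 cm⁻¹.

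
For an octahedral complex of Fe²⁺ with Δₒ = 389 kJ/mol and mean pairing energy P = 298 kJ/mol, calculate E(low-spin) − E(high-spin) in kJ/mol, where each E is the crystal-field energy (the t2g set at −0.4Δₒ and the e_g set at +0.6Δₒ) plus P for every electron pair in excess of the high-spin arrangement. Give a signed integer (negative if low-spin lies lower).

-182

Fe²⁺: group 8, so d-count = 8 − 2 = 6.
High-spin: t2g^4 e_g^2, CFSE = -0.4Δₒ = -156 kJ/mol.
Low-spin: t2g^6 e_g^0, orbital CFSE = -2.4Δₒ = -934 kJ/mol; plus 2 excess pairs × P = +596 kJ/mol; total -338 kJ/mol.
E(LS) − E(HS) = -338 − (-156) = -182 kJ/mol.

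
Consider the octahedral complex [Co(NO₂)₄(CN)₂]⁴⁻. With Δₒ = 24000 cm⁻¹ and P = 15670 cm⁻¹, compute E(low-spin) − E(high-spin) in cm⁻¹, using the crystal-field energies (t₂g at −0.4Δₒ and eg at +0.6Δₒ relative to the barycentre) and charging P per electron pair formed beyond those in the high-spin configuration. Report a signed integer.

Ligand charges: 4×(-1) from NO₂⁻ and 2×(-1) from CN⁻ sum to -6; with overall charge -4, Co is +2.
Co sits in group 9; removing 2 electrons leaves Co²⁺ with 9 − 2 = 7 d electrons.
High-spin d⁷ fills as t₂g⁵ eg² with CFSE 5(−0.4) + 2(+0.6) = -0.8Δₒ = -19200 cm⁻¹.
Low-spin: t₂g⁶ eg¹, orbital CFSE = -1.8Δₒ = -43200 cm⁻¹; plus 1 excess pair × P = +15670 cm⁻¹; total -27530 cm⁻¹.
Thus E(LS) − E(HS) = -8330 cm⁻¹.

-8330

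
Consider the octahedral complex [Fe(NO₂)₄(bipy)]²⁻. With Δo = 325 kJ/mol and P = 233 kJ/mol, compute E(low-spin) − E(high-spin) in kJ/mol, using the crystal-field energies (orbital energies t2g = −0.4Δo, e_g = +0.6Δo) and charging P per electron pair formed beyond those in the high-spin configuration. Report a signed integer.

Ligand charges: 4×(-1) from NO₂⁻ and 1×(+0) from bipy sum to -4; with overall charge -2, Fe is +2.
Fe is in group 8, so Fe²⁺ is d⁶ (8 − 2 = 6).
High-spin: t2g^4 e_g^2, CFSE = -0.4Δo = -130 kJ/mol.
Low-spin t2g^6 e_g^0 gives -2.4Δo = -780 kJ/mol, but forming 2 extra pairs costs 2P = 466 kJ/mol, so E(LS) = -780 + 466 = -314 kJ/mol.
The difference is -314 − (-130) = -184 kJ/mol, so low-spin lies lower.

-184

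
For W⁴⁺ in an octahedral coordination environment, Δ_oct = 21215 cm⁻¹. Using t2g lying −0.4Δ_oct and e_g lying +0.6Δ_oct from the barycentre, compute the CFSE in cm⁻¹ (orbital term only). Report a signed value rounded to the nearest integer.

-16972

W is in group 6, so W⁴⁺ is d² (6 − 4 = 2).
The d² electrons fill as t2g^2 e_g^0.
The orbital stabilization is -0.8Δ_oct = -0.8 × 21215 = -16972 cm⁻¹.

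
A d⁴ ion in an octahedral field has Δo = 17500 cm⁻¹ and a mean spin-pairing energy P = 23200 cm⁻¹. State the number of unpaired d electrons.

With Δo < P the complex is high-spin.
Filling d⁴ accordingly: t₂g³ eg¹.
Unpaired electrons: 4.

4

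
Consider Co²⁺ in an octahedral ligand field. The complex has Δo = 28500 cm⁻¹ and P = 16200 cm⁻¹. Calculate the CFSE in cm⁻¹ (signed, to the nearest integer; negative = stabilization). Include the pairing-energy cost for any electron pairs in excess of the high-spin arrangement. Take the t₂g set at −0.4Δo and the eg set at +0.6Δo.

Co is in group 9, so Co²⁺ is d⁷ (9 − 2 = 7).
Here Δo > P (28500 > 16200), so the low-spin state is favoured.
Filling d⁷ accordingly: t₂g⁶ eg¹.
Orbital CFSE = -1.8Δo = -1.8 × 28500 = -51300 cm⁻¹.
Excess pairs vs high-spin: 3 − 2 = 1; pairing cost = +16200 cm⁻¹.
Net CFSE = -51300 + 16200 = -35100 cm⁻¹.

-35100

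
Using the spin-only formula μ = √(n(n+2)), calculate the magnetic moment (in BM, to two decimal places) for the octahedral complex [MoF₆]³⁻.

Each F⁻ contributes -1; 6 × (-1) = -6. With overall charge -3, Mo is in the +3 oxidation state.
Mo sits in group 6; removing 3 electrons leaves Mo³⁺ with 6 − 3 = 3 d electrons.
Configuration: t2g^3 e_g^0 → 3 unpaired electrons.
μ(spin-only) = √[3(3+2)] = √15 ≈ 3.87 BM.

3.87 BM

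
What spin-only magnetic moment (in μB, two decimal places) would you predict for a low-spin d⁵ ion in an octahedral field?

Configuration: t₂g⁵ eg⁰ → 1 unpaired electron.
μ(spin-only) = √[1(1+2)] = √3 ≈ 1.73 μB.

1.73 μB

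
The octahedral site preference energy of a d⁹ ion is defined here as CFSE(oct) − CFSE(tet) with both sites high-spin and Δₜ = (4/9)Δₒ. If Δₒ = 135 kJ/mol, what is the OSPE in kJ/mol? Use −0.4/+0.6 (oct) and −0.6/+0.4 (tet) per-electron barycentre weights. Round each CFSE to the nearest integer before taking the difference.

Octahedral high-spin t2g^6 e_g^3: CFSE = -0.6 × 135 = -81 kJ/mol.
In a tetrahedral site the filling is e^4 t2^5: CFSE(tet) = -0.4Δₜ = -0.4 × (4/9)(135) = -24 kJ/mol.
OSPE = -81 − (-24) = -57 kJ/mol.

-57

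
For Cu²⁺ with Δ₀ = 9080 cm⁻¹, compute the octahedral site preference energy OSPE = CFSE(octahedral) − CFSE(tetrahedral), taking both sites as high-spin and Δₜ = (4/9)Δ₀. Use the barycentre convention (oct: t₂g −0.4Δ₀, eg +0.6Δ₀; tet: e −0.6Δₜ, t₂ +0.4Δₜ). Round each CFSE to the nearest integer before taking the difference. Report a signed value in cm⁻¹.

-3834

Cu²⁺: group 11, so d-count = 11 − 2 = 9.
Octahedral (high-spin): t2g^6 e_g^3, CFSE = 6(−0.4) + 3(+0.6) = -0.6Δ₀ = -0.6 × 9080 = -5448 cm⁻¹.
Tetrahedral e^4 t2^5 gives -0.4Δₜ = -0.4 × (4/9) × 9080 = -1614 cm⁻¹.
Subtracting, OSPE = -5448 − (-1614) = -3834 cm⁻¹.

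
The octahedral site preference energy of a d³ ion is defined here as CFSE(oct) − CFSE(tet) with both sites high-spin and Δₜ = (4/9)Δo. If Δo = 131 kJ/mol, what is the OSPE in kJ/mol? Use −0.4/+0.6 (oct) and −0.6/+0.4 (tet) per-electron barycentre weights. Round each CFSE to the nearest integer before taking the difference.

-110

In an octahedral site d³ (HS) is t₂g³ eg⁰, giving CFSE(oct) = -1.2Δo = -157 kJ/mol.
Tetrahedral: e² t₂¹, CFSE = 2(−0.6) + 1(+0.4) = -0.8Δₜ = -0.8 × (4/9) × 131 = -47 kJ/mol.
Subtracting, OSPE = -157 − (-47) = -110 kJ/mol.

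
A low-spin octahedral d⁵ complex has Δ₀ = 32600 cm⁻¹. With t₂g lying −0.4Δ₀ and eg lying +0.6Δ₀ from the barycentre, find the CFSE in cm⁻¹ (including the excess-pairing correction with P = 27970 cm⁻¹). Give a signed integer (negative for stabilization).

-9260

Configuration: t₂g⁵ eg⁰.
The orbital stabilization is -2.0Δ₀ = -2.0 × 32600 = -65200 cm⁻¹.
Relative to high-spin t₂g³ eg² (0 paired), the low-spin configuration has 2 additional pairs, contributing +2 × 27970 = +55940 cm⁻¹.
Overall CFSE = -65200 + 55940 = -9260 cm⁻¹.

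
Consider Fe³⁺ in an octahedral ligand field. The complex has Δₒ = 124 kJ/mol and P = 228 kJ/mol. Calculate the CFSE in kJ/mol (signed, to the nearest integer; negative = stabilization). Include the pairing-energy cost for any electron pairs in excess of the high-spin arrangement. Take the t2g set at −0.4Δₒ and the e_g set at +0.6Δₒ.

0

Group 8 minus oxidation state +3 gives a d⁵ configuration for Fe³⁺.
With Δₒ < P the complex is high-spin.
Filling d⁵ accordingly: t2g^3 e_g^2.
Orbital CFSE = 0.0Δₒ = 0.0 × 124 = 0 kJ/mol.
High-spin has no excess pairs, so no pairing correction applies.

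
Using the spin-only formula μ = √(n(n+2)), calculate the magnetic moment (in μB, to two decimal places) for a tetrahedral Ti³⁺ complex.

Group 4 minus oxidation state +3 gives a d¹ configuration for Ti³⁺.
Tetrahedral splitting is small, so the complex is high-spin.
Configuration: e¹ t₂⁰ → 1 unpaired electron.
μ(spin-only) = √[1(1+2)] = √3 ≈ 1.73 μB.

1.73 μB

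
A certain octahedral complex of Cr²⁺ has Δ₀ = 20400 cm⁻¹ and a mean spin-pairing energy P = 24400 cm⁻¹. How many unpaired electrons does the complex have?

4

Cr²⁺: group 6, so d-count = 6 − 2 = 4.
Here Δ₀ < P (20400 < 24400), so the high-spin state is favoured.
Filling d⁴ accordingly: t₂g³ eg¹.
Unpaired electrons: 4.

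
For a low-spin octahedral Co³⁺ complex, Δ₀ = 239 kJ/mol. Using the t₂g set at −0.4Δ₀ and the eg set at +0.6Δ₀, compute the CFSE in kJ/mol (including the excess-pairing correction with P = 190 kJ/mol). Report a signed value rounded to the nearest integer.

Co is in group 9, so Co³⁺ is d⁶ (9 − 3 = 6).
Electron filling gives t₂g⁶ eg⁰.
The orbital stabilization is -2.4Δ₀ = -2.4 × 239 = -574 kJ/mol.
Relative to high-spin t₂g⁴ eg² (1 paired), the low-spin configuration has 2 additional pairs, contributing +2 × 190 = +380 kJ/mol.
Net CFSE = -574 + 380 = -194 kJ/mol.

-194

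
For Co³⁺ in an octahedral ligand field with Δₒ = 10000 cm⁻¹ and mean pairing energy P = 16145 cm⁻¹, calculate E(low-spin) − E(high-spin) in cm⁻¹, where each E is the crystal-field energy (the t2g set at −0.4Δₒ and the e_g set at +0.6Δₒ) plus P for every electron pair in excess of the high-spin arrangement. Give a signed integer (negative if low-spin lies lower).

Co is in group 9, so Co³⁺ is d⁶ (9 − 3 = 6).
High-spin d⁶ fills as t2g^4 e_g^2 with CFSE 4(−0.4) + 2(+0.6) = -0.4Δₒ = -4000 cm⁻¹.
Low-spin: t2g^6 e_g^0, orbital CFSE = -2.4Δₒ = -24000 cm⁻¹; plus 2 excess pairs × P = +32290 cm⁻¹; total 8290 cm⁻¹.
The difference is 8290 − (-4000) = 12290 cm⁻¹, so high-spin lies lower.

12290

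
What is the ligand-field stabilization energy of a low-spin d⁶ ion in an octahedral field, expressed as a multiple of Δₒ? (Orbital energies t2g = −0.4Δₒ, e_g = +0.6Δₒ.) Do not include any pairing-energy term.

Configuration: t2g^6 e_g^0.
CFSE = 6(-0.4Δₒ) + 0(0.6Δₒ) = -2.4Δₒ + 0.0Δₒ = -2.4Δₒ.

-2.4 Δₒ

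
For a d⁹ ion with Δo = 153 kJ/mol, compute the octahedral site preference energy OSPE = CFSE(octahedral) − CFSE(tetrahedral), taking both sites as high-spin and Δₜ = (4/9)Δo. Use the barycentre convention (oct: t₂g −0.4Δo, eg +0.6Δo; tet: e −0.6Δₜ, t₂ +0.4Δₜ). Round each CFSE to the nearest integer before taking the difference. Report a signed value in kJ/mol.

Octahedral (high-spin): t₂g⁶ eg³, CFSE = 6(−0.4) + 3(+0.6) = -0.6Δo = -0.6 × 153 = -92 kJ/mol.
Tetrahedral: e⁴ t₂⁵, CFSE = 4(−0.6) + 5(+0.4) = -0.4Δₜ = -0.4 × (4/9) × 153 = -27 kJ/mol.
Subtracting, OSPE = -92 − (-27) = -65 kJ/mol.

-65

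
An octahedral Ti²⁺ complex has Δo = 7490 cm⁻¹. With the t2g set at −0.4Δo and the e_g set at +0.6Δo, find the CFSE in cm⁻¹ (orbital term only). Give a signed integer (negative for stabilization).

Group 4 minus oxidation state +2 gives a d² configuration for Ti²⁺.
Electron filling gives t2g^2 e_g^0.
Orbital CFSE = 2(-0.4) + 0(0.6) = -0.8Δo = -0.8 × 7490 = -5992 cm⁻¹.

-5992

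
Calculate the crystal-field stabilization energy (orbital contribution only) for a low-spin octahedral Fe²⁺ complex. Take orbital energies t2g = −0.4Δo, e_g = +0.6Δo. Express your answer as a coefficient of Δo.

Fe²⁺: group 8, so d-count = 8 − 2 = 6.
Configuration: t2g^6 e_g^0.
CFSE = 6(-0.4Δo) + 0(0.6Δo) = -2.4Δo + 0.0Δo = -2.4Δo.

-2.4 Δo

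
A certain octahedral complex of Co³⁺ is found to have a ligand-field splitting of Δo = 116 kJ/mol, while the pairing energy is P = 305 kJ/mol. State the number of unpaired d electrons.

4

Co sits in group 9; removing 3 electrons leaves Co³⁺ with 9 − 3 = 6 d electrons.
Here Δo < P (116 < 305), so the high-spin state is favoured.
That gives t₂g⁴ eg².
Unpaired electrons: 4.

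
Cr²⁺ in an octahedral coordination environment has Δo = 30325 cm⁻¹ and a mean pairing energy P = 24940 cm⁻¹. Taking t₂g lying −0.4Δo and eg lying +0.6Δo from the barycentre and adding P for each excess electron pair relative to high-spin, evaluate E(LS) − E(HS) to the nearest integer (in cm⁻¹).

-5385

Cr is in group 6, so Cr²⁺ is d⁴ (6 − 2 = 4).
High-spin: t₂g³ eg¹, CFSE = -0.6Δo = -18195 cm⁻¹.
For low-spin the configuration is t₂g⁴ eg⁰: orbital energy -1.6 × 30325 = -48520 cm⁻¹, and 1 additional pair relative to high-spin adds 24940 cm⁻¹, giving -23580 cm⁻¹.
Thus E(LS) − E(HS) = -5385 cm⁻¹.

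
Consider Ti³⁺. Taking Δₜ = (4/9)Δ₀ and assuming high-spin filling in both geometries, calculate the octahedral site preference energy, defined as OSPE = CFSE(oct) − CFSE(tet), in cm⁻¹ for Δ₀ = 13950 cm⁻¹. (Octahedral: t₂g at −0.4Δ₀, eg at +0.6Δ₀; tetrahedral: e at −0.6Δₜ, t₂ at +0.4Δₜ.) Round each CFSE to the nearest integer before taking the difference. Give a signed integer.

-1860

Group 4 minus oxidation state +3 gives a d¹ configuration for Ti³⁺.
In an octahedral site d¹ (HS) is t₂g¹ eg⁰, giving CFSE(oct) = -0.4Δ₀ = -5580 cm⁻¹.
In a tetrahedral site the filling is e¹ t₂⁰: CFSE(tet) = -0.6Δₜ = -0.6 × (4/9)(13950) = -3720 cm⁻¹.
Subtracting, OSPE = -5580 − (-3720) = -1860 cm⁻¹.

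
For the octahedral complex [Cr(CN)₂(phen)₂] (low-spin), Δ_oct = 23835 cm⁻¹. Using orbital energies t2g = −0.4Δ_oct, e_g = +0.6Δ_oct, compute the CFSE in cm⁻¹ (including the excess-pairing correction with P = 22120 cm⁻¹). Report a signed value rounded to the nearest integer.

Ligand charges: 2×(-1) from CN⁻ and 2×(+0) from phen sum to -2; with overall charge +0, Cr is +2.
Cr²⁺: group 6, so d-count = 6 − 2 = 4.
Configuration: t2g^4 e_g^0.
The orbital stabilization is -1.6Δ_oct = -1.6 × 23835 = -38136 cm⁻¹.
High-spin d⁴ would be t2g^3 e_g^1 with 0 pairs; low-spin has 1, so 1 excess pair costs +1P = +22120 cm⁻¹.
Net CFSE = -38136 + 22120 = -16016 cm⁻¹.

-16016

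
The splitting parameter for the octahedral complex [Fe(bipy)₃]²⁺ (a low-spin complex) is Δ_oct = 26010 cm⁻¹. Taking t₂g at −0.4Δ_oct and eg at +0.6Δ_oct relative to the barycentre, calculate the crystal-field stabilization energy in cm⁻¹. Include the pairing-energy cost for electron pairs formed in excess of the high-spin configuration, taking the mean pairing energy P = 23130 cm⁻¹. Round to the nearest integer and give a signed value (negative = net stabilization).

-16164

bipy is neutral, so the +2 overall charge sits on Fe: oxidation state +2.
Group 8 minus oxidation state +2 gives a d⁶ configuration for Fe²⁺.
The d⁶ electrons fill as t₂g⁶ eg⁰.
Orbital CFSE = 6(-0.4) + 0(0.6) = -2.4Δ_oct = -2.4 × 26010 = -62424 cm⁻¹.
Relative to high-spin t₂g⁴ eg² (1 paired), the low-spin configuration has 2 additional pairs, contributing +2 × 23130 = +46260 cm⁻¹.
Net CFSE = -62424 + 46260 = -16164 cm⁻¹.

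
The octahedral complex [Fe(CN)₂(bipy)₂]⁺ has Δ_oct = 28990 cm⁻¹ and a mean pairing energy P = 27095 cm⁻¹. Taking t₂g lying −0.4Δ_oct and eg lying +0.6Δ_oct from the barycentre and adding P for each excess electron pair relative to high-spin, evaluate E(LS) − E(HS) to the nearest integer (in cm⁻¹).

-3790

Ligand charges: 2×(-1) from CN⁻ and 2×(+0) from bipy sum to -2; with overall charge +1, Fe is +3.
Group 8 minus oxidation state +3 gives a d⁵ configuration for Fe³⁺.
High-spin: t₂g³ eg², CFSE = 0.0Δ_oct = 0 cm⁻¹.
Low-spin t₂g⁵ eg⁰ gives -2.0Δ_oct = -57980 cm⁻¹, but forming 2 extra pairs costs 2P = 54190 cm⁻¹, so E(LS) = -57980 + 54190 = -3790 cm⁻¹.
Thus E(LS) − E(HS) = -3790 cm⁻¹.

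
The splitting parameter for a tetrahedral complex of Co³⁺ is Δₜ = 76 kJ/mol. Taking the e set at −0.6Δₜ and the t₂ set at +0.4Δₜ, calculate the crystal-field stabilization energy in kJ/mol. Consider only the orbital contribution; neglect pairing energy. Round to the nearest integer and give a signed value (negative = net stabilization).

-46

Group 9 minus oxidation state +3 gives a d⁶ configuration for Co³⁺.
With tetrahedral geometry the complex is necessarily high-spin.
Configuration: e³ t₂³.
The orbital stabilization is -0.6Δₜ = -0.6 × 76 = -46 kJ/mol.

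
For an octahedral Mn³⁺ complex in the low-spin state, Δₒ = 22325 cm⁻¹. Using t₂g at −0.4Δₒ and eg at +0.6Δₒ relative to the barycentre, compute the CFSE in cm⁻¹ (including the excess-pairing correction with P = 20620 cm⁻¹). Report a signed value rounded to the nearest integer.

Mn is in group 7, so Mn³⁺ is d⁴ (7 − 3 = 4).
Configuration: t₂g⁴ eg⁰.
The orbital stabilization is -1.6Δₒ = -1.6 × 22325 = -35720 cm⁻¹.
Pairing penalty: 1 pair vs 0 in the high-spin reference → 1 extra × P = 20620 cm⁻¹.
Net CFSE = -35720 + 20620 = -15100 cm⁻¹.

-15100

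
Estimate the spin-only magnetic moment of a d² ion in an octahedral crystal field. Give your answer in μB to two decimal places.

Configuration: t₂g² eg⁰ → 2 unpaired electrons.
μ(spin-only) = √[2(2+2)] = √8 ≈ 2.83 μB.

2.83 μB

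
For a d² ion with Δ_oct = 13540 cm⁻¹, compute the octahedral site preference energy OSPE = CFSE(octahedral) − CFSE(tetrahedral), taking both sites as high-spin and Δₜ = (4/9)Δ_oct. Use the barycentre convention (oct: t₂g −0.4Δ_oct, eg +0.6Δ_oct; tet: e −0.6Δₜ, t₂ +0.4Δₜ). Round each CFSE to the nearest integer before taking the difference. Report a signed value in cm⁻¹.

-3611

Octahedral (high-spin): t2g^2 e_g^0, CFSE = 2(−0.4) + 0(+0.6) = -0.8Δ_oct = -0.8 × 13540 = -10832 cm⁻¹.
Tetrahedral e^2 t2^0 gives -1.2Δₜ = -1.2 × (4/9) × 13540 = -7221 cm⁻¹.
Subtracting, OSPE = -10832 − (-7221) = -3611 cm⁻¹.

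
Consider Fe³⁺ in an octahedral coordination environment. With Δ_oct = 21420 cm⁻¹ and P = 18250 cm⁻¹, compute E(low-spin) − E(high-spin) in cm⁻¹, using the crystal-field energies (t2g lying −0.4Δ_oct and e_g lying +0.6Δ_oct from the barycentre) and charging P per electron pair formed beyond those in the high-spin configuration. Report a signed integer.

Fe sits in group 8; removing 3 electrons leaves Fe³⁺ with 8 − 3 = 5 d electrons.
In the high-spin limit (t2g^3 e_g^2) the orbital term is 0.0Δ_oct = 0 cm⁻¹, with no excess pairing.
Low-spin: t2g^5 e_g^0, orbital CFSE = -2.0Δ_oct = -42840 cm⁻¹; plus 2 excess pairs × P = +36500 cm⁻¹; total -6340 cm⁻¹.
E(LS) − E(HS) = -6340 − (0) = -6340 cm⁻¹.

-6340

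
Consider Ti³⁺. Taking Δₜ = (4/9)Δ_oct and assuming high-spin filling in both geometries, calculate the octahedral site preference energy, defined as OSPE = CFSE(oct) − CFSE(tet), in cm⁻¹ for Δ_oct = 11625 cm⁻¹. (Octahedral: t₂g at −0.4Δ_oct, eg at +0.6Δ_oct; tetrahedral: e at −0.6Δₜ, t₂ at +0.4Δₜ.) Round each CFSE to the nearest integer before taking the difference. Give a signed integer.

-1550

Ti sits in group 4; removing 3 electrons leaves Ti³⁺ with 4 − 3 = 1 d electrons.
In an octahedral site d¹ (HS) is t₂g¹ eg⁰, giving CFSE(oct) = -0.4Δ_oct = -4650 cm⁻¹.
Tetrahedral: e¹ t₂⁰, CFSE = 1(−0.6) + 0(+0.4) = -0.6Δₜ = -0.6 × (4/9) × 11625 = -3100 cm⁻¹.
Subtracting, OSPE = -4650 − (-3100) = -1550 cm⁻¹.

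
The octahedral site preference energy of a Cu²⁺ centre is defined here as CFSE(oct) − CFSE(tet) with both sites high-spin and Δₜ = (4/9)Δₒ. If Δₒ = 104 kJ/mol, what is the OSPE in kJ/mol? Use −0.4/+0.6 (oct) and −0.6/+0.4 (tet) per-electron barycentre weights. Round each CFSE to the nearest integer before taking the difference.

Cu²⁺: group 11, so d-count = 11 − 2 = 9.
In an octahedral site d⁹ (HS) is t2g^6 e_g^3, giving CFSE(oct) = -0.6Δₒ = -62 kJ/mol.
Tetrahedral e^4 t2^5 gives -0.4Δₜ = -0.4 × (4/9) × 104 = -18 kJ/mol.
OSPE = -62 − (-18) = -44 kJ/mol.

-44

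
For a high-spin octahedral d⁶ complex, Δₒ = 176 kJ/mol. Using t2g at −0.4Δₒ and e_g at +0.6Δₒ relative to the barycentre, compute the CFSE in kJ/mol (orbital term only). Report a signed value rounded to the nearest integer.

Configuration: t2g^4 e_g^2.
Orbital CFSE = 4(-0.4) + 2(0.6) = -0.4Δₒ = -0.4 × 176 = -70 kJ/mol.

-70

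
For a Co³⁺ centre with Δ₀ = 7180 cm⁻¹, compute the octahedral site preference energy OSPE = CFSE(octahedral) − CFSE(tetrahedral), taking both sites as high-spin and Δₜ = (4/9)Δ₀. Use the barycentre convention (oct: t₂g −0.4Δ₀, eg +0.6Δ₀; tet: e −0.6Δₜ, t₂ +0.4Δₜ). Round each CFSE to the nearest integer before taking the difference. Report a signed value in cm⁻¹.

-957

Group 9 minus oxidation state +3 gives a d⁶ configuration for Co³⁺.
Octahedral (high-spin): t₂g⁴ eg², CFSE = 4(−0.4) + 2(+0.6) = -0.4Δ₀ = -0.4 × 7180 = -2872 cm⁻¹.
In a tetrahedral site the filling is e³ t₂³: CFSE(tet) = -0.6Δₜ = -0.6 × (4/9)(7180) = -1915 cm⁻¹.
Subtracting, OSPE = -2872 − (-1915) = -957 cm⁻¹.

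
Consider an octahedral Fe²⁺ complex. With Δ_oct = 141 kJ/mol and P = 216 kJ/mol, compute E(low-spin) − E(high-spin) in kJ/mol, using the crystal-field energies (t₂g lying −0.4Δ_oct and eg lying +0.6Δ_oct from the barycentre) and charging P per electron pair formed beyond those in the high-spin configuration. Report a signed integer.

Fe sits in group 8; removing 2 electrons leaves Fe²⁺ with 8 − 2 = 6 d electrons.
High-spin d⁶ fills as t₂g⁴ eg² with CFSE 4(−0.4) + 2(+0.6) = -0.4Δ_oct = -56 kJ/mol.
Low-spin t₂g⁶ eg⁰ gives -2.4Δ_oct = -338 kJ/mol, but forming 2 extra pairs costs 2P = 432 kJ/mol, so E(LS) = -338 + 432 = 94 kJ/mol.
E(LS) − E(HS) = 94 − (-56) = 150 kJ/mol.

150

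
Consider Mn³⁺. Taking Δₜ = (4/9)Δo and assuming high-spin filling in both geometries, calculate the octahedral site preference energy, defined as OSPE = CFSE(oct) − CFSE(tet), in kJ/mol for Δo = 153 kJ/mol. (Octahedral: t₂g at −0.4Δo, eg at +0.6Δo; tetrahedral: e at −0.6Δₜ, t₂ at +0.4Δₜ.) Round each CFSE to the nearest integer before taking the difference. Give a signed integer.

Group 7 minus oxidation state +3 gives a d⁴ configuration for Mn³⁺.
In an octahedral site d⁴ (HS) is t₂g³ eg¹, giving CFSE(oct) = -0.6Δo = -92 kJ/mol.
In a tetrahedral site the filling is e² t₂²: CFSE(tet) = -0.4Δₜ = -0.4 × (4/9)(153) = -27 kJ/mol.
Subtracting, OSPE = -92 − (-27) = -65 kJ/mol.

-65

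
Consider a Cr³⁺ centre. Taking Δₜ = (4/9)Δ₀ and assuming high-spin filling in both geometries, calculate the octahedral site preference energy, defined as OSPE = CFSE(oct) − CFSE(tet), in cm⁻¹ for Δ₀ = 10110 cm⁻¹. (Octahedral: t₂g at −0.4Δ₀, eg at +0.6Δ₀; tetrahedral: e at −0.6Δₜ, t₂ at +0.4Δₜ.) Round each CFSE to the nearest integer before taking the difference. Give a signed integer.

Cr is in group 6, so Cr³⁺ is d³ (6 − 3 = 3).
In an octahedral site d³ (HS) is t₂g³ eg⁰, giving CFSE(oct) = -1.2Δ₀ = -12132 cm⁻¹.
In a tetrahedral site the filling is e² t₂¹: CFSE(tet) = -0.8Δₜ = -0.8 × (4/9)(10110) = -3595 cm⁻¹.
Subtracting, OSPE = -12132 − (-3595) = -8537 cm⁻¹.

-8537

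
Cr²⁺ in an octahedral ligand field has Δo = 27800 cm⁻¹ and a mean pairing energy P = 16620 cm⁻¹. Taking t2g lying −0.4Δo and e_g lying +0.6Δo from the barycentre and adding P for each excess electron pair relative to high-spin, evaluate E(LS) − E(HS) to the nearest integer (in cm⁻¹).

Cr is in group 6, so Cr²⁺ is d⁴ (6 − 2 = 4).
High-spin: t2g^3 e_g^1, CFSE = -0.6Δo = -16680 cm⁻¹.
Low-spin: t2g^4 e_g^0, orbital CFSE = -1.6Δo = -44480 cm⁻¹; plus 1 excess pair × P = +16620 cm⁻¹; total -27860 cm⁻¹.
Thus E(LS) − E(HS) = -11180 cm⁻¹.

-11180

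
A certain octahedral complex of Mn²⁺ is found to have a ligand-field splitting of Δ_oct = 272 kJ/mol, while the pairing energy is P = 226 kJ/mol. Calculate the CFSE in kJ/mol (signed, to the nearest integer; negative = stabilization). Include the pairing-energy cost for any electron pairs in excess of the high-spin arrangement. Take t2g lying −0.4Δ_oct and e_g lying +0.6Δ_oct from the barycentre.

Mn sits in group 7; removing 2 electrons leaves Mn²⁺ with 7 − 2 = 5 d electrons.
Δ_oct > P, so pairing is preferred: the ground state is low-spin.
Filling d⁵ accordingly: t2g^5 e_g^0.
Orbital CFSE = -2.0Δ_oct = -2.0 × 272 = -544 kJ/mol.
Excess pairs vs high-spin: 2 − 0 = 2; pairing cost = +452 kJ/mol.
Net CFSE = -544 + 452 = -92 kJ/mol.

-92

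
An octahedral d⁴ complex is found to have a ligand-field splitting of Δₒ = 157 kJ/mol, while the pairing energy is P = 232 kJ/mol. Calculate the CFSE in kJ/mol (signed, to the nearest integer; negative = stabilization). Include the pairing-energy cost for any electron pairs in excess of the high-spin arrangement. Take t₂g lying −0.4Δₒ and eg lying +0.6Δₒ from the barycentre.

-94

Here Δₒ < P (157 < 232), so the high-spin state is favoured.
Filling d⁴ accordingly: t₂g³ eg¹.
Orbital CFSE = -0.6Δₒ = -0.6 × 157 = -94 kJ/mol.
High-spin has no excess pairs, so no pairing correction applies.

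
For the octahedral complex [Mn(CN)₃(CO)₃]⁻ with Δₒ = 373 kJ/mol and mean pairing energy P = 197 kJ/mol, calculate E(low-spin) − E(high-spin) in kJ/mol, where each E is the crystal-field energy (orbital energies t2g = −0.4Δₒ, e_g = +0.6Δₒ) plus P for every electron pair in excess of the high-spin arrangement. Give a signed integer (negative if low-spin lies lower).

Ligand charges: 3×(-1) from CN⁻ and 3×(+0) from CO sum to -3; with overall charge -1, Mn is +2.
Group 7 minus oxidation state +2 gives a d⁵ configuration for Mn²⁺.
High-spin: t2g^3 e_g^2, CFSE = 0.0Δₒ = 0 kJ/mol.
For low-spin the configuration is t2g^5 e_g^0: orbital energy -2.0 × 373 = -746 kJ/mol, and 2 additional pairs relative to high-spin add 394 kJ/mol, giving -352 kJ/mol.
Thus E(LS) − E(HS) = -352 kJ/mol.

-352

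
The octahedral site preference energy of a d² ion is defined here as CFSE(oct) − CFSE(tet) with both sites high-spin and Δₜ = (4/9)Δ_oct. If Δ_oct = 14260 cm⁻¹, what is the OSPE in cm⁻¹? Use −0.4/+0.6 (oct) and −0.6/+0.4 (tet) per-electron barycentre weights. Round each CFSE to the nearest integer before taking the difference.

-3803

Octahedral (high-spin): t₂g² eg⁰, CFSE = 2(−0.4) + 0(+0.6) = -0.8Δ_oct = -0.8 × 14260 = -11408 cm⁻¹.
Tetrahedral: e² t₂⁰, CFSE = 2(−0.6) + 0(+0.4) = -1.2Δₜ = -1.2 × (4/9) × 14260 = -7605 cm⁻¹.
OSPE = CFSE(oct) − CFSE(tet) = -11408 − (-7605) = -3803 cm⁻¹.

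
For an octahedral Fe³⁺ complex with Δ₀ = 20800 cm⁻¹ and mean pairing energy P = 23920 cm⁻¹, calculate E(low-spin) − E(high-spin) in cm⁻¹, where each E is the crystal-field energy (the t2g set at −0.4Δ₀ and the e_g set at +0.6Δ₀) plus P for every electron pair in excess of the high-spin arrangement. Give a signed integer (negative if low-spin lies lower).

Fe sits in group 8; removing 3 electrons leaves Fe³⁺ with 8 − 3 = 5 d electrons.
In the high-spin limit (t2g^3 e_g^2) the orbital term is 0.0Δ₀ = 0 cm⁻¹, with no excess pairing.
For low-spin the configuration is t2g^5 e_g^0: orbital energy -2.0 × 20800 = -41600 cm⁻¹, and 2 additional pairs relative to high-spin add 47840 cm⁻¹, giving 6240 cm⁻¹.
Thus E(LS) − E(HS) = 6240 cm⁻¹.

6240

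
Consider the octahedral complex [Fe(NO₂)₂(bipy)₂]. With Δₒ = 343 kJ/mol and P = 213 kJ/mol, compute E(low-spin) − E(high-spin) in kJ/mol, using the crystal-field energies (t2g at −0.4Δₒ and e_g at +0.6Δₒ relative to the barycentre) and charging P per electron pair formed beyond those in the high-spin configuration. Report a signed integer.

Ligand charges: 2×(-1) from NO₂⁻ and 2×(+0) from bipy sum to -2; with overall charge +0, Fe is +2.
Fe is in group 8, so Fe²⁺ is d⁶ (8 − 2 = 6).
In the high-spin limit (t2g^4 e_g^2) the orbital term is -0.4Δₒ = -137 kJ/mol, with no excess pairing.
Low-spin t2g^6 e_g^0 gives -2.4Δₒ = -823 kJ/mol, but forming 2 extra pairs costs 2P = 426 kJ/mol, so E(LS) = -823 + 426 = -397 kJ/mol.
The difference is -397 − (-137) = -260 kJ/mol, so low-spin lies lower.

-260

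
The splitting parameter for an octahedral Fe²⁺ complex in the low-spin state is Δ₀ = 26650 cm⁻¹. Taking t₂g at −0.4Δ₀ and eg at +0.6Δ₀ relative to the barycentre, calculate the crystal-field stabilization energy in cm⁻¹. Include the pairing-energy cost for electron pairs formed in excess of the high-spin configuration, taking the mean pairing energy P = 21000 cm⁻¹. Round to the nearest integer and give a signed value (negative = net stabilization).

Fe is in group 8, so Fe²⁺ is d⁶ (8 − 2 = 6).
The d⁶ electrons fill as t₂g⁶ eg⁰.
CFSE(orbital) = 6×(-0.4Δ₀) + 0×(0.6Δ₀) = -2.4Δ₀; with Δ₀ = 26650 cm⁻¹ that is -63960 cm⁻¹.
Pairing penalty: 3 pairs vs 1 in the high-spin reference → 2 extra × P = 42000 cm⁻¹.
Net CFSE = -63960 + 42000 = -21960 cm⁻¹.

-21960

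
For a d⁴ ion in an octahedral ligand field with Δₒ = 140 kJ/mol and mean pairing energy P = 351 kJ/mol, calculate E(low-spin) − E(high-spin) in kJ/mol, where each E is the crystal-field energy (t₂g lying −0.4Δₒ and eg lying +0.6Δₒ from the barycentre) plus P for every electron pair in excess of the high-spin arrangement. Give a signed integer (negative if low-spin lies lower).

High-spin: t₂g³ eg¹, CFSE = -0.6Δₒ = -84 kJ/mol.
For low-spin the configuration is t₂g⁴ eg⁰: orbital energy -1.6 × 140 = -224 kJ/mol, and 1 additional pair relative to high-spin adds 351 kJ/mol, giving 127 kJ/mol.
The difference is 127 − (-84) = 211 kJ/mol, so high-spin lies lower.

211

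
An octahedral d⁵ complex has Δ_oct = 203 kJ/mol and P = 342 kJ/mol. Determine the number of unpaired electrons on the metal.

5

With Δ_oct < P the complex is high-spin.
That gives t2g^3 e_g^2.
Unpaired electrons: 5.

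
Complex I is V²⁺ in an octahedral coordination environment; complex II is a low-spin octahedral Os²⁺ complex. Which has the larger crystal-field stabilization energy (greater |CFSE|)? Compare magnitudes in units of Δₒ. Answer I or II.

II

I: Group 5 minus oxidation state +2 gives a d³ configuration for V²⁺; t₂g³ eg⁰, CFSE = -1.2Δₒ.
II: Group 8 minus oxidation state +2 gives a d⁶ configuration for Os²⁺; t₂g⁶ eg⁰, CFSE = -2.4Δₒ.
So II has the larger |CFSE|.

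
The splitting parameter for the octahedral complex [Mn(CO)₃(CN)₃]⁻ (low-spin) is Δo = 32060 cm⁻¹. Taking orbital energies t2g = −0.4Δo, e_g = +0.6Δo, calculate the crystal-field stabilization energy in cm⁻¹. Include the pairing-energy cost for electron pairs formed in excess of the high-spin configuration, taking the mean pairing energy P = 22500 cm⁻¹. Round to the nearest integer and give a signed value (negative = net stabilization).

Ligand charges: 3×(+0) from CO and 3×(-1) from CN⁻ sum to -3; with overall charge -1, Mn is +2.
Group 7 minus oxidation state +2 gives a d⁵ configuration for Mn²⁺.
Electron filling gives t2g^5 e_g^0.
CFSE(orbital) = 5×(-0.4Δo) + 0×(0.6Δo) = -2.0Δo; with Δo = 32060 cm⁻¹ that is -64120 cm⁻¹.
Pairing penalty: 2 pairs vs 0 in the high-spin reference → 2 extra × P = 45000 cm⁻¹.
Net CFSE = -64120 + 45000 = -19120 cm⁻¹.

-19120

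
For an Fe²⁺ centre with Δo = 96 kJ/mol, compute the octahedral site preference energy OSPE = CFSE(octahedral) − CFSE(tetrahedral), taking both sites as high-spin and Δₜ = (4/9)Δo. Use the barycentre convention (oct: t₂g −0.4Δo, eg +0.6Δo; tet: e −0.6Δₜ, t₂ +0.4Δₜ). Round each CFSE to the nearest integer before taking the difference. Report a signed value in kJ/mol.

-12

Fe sits in group 8; removing 2 electrons leaves Fe²⁺ with 8 − 2 = 6 d electrons.
In an octahedral site d⁶ (HS) is t2g^4 e_g^2, giving CFSE(oct) = -0.4Δo = -38 kJ/mol.
In a tetrahedral site the filling is e^3 t2^3: CFSE(tet) = -0.6Δₜ = -0.6 × (4/9)(96) = -26 kJ/mol.
Subtracting, OSPE = -38 − (-26) = -12 kJ/mol.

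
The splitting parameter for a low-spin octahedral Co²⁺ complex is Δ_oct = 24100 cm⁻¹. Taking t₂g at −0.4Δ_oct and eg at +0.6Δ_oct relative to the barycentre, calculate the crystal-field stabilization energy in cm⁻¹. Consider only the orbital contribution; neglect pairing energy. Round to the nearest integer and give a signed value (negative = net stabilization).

-43380

Co is in group 9, so Co²⁺ is d⁷ (9 − 2 = 7).
Configuration: t₂g⁶ eg¹.
CFSE(orbital) = 6×(-0.4Δ_oct) + 1×(0.6Δ_oct) = -1.8Δ_oct; with Δ_oct = 24100 cm⁻¹ that is -43380 cm⁻¹.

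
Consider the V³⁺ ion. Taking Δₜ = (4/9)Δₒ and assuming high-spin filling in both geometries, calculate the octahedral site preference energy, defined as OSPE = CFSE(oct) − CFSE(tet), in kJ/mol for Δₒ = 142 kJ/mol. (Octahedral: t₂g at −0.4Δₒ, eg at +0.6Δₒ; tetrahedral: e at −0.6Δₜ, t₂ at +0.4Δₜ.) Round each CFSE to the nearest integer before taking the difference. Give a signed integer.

-38

V sits in group 5; removing 3 electrons leaves V³⁺ with 5 − 3 = 2 d electrons.
Octahedral (high-spin): t2g^2 e_g^0, CFSE = 2(−0.4) + 0(+0.6) = -0.8Δₒ = -0.8 × 142 = -114 kJ/mol.
Tetrahedral: e^2 t2^0, CFSE = 2(−0.6) + 0(+0.4) = -1.2Δₜ = -1.2 × (4/9) × 142 = -76 kJ/mol.
OSPE = -114 − (-76) = -38 kJ/mol.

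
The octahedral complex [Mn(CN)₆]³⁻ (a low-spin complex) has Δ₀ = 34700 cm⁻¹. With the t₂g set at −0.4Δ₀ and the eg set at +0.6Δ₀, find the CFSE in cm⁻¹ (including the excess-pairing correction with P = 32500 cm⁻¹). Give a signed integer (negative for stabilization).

-23020

Each CN⁻ contributes -1; 6 × (-1) = -6. With overall charge -3, Mn is in the +3 oxidation state.
Group 7 minus oxidation state +3 gives a d⁴ configuration for Mn³⁺.
Electron filling gives t₂g⁴ eg⁰.
Orbital CFSE = 4(-0.4) + 0(0.6) = -1.6Δ₀ = -1.6 × 34700 = -55520 cm⁻¹.
Pairing penalty: 1 pair vs 0 in the high-spin reference → 1 extra × P = 32500 cm⁻¹.
Net CFSE = -55520 + 32500 = -23020 cm⁻¹.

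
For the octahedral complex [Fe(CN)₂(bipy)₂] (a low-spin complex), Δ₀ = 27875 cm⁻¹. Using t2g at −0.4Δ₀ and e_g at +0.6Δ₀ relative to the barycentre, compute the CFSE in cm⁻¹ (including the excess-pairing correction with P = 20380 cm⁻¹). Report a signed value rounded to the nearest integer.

-26140

Ligand charges: 2×(-1) from CN⁻ and 2×(+0) from bipy sum to -2; with overall charge +0, Fe is +2.
Fe²⁺: group 8, so d-count = 8 − 2 = 6.
Configuration: t2g^6 e_g^0.
CFSE(orbital) = 6×(-0.4Δ₀) + 0×(0.6Δ₀) = -2.4Δ₀; with Δ₀ = 27875 cm⁻¹ that is -66900 cm⁻¹.
High-spin d⁶ would be t2g^4 e_g^2 with 1 pair; low-spin has 3, so 2 excess pairs cost +2P = +40760 cm⁻¹.
Net CFSE = -66900 + 40760 = -26140 cm⁻¹.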